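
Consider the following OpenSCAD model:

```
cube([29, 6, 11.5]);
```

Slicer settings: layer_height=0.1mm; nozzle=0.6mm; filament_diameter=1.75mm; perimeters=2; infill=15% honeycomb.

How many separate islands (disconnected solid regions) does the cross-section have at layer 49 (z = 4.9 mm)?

1

At z = 4.9 mm: the cube is present — its section is the full 29×6 rectangle. Overall, the cross-section is a single solid region. Island count = 1.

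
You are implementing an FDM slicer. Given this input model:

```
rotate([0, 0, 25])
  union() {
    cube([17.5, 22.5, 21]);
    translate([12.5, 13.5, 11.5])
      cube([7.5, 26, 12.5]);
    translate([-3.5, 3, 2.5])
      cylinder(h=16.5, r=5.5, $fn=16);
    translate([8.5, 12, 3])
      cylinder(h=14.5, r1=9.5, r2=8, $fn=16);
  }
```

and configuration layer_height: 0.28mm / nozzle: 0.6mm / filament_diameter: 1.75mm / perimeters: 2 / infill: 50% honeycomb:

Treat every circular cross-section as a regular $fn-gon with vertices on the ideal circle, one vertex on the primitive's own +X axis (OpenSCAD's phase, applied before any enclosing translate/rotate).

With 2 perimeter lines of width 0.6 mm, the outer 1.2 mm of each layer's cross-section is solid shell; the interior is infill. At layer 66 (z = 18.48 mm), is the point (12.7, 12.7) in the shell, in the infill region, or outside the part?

At z = 18.48 mm: the cube (footprint 17.5×22.5) is included at this height; the cube at (12.5, 13.5) (footprint 7.5×26) is included at this height; the r=5.5 cylinder at (-3.5, 3) contributes a regular 16-gon of circumradius 5.5; the cone at (8.5, 12) is not intersected at this z (z outside [3, 17.5]); Merging all regions: the regions partially overlap (shared area 55.49 mm²), so overlapping operands fuse into one piece — 1 connected region; (rotated 25° about Z; rotation is an isometry so areas/perimeters/island counts are preserved). Overall, the cross-section is a single solid region. Undo the 25° rotation: the query point maps to (16.877, 6.143) in the un-rotated model frame. The nearest boundary edge runs (17.50, 13.50)→(17.50, 0.00); distance from the point to it = 0.62 mm. The point is inside the cross-section, 0.62 mm from the nearest boundary — within the 1.2 mm shell band (2 × 0.6).

shell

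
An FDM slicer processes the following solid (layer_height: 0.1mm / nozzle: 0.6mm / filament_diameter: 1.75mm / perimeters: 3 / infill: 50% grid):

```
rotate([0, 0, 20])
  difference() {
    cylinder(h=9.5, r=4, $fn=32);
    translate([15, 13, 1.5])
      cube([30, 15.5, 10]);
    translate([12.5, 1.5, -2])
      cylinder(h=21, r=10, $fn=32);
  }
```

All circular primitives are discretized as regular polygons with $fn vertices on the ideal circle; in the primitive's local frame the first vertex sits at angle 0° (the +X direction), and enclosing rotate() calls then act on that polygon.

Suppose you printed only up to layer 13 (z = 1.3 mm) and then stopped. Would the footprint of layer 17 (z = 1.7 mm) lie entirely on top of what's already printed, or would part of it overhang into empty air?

Compare the two slices. At z = 1.3: the r=4 cylinder gives a regular 32-gon of circumradius 4 (constant along its height) (area = (32/2)·4.000²·sin(360°/32) = 49.94 mm²); the cube at (15, 13) is absent (z outside [1.5, 11.5]); the r=10 cylinder at (12.5, 1.5) gives a regular 32-gon of circumradius 10 (constant along its height) (area = (32/2)·10.000²·sin(360°/32) = 312.14 mm²); Taking the first minus the rest: starting from the r=4 cylinder (49.94 mm²), the r=10 cylinder at (12.5, 1.5) partially overlaps it — only the 4.92 mm² overlap (of its 312.14 mm²) is removed, clipping the outline — area = 45.02 mm²; (whole slice rotated 20° about Z — lengths, areas and connectivity unchanged). At z = 1.7: the r=4 cylinder contributes a regular 32-gon of circumradius 4 (area = (32/2)·4.000²·sin(360°/32) = 49.94 mm²); the cube at (15, 13) is present — its section is the full 30×15.5 rectangle (area 465.00 mm²); the cylinder at (12.5, 1.5): section is a regular 32-gon, circumradius r=10 (area = (32/2)·10.000²·sin(360°/32) = 312.14 mm²); Taking the first minus the rest: starting from the r=4 cylinder (49.94 mm²), the 30×15.5 cube at (15, 13) misses the remaining region (no effect); the r=10 cylinder at (12.5, 1.5) partially overlaps it — only the 4.92 mm² overlap (of its 312.14 mm²) is removed, clipping the outline — area = 45.02 mm²; (rotated 20° about Z; rotation is an isometry so areas/perimeters/island counts are preserved). Checking containment: the cross-section at z = 1.7 is a subset of the cross-section at z = 1.3.

entirely on top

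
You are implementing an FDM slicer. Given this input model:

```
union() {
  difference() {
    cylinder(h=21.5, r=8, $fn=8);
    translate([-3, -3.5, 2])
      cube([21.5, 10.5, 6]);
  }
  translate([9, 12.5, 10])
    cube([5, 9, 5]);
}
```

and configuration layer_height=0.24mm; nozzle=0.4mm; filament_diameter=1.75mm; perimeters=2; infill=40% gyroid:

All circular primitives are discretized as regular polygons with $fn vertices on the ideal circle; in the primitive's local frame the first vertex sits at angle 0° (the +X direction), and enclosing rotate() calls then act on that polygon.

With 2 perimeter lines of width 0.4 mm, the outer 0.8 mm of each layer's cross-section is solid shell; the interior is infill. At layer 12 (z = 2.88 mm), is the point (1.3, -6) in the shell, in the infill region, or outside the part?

At z = 2.88 mm: the r=8 cylinder gives a regular 8-gon of circumradius 8 (constant along its height); the cube at (-3, -3.5) is present — its section is the full 21.5×10.5 rectangle; Subtracting the remaining from the first: starting from the r=8 cylinder, the 21.5×10.5 cube at (-3, -3.5) partially overlaps it — only the 100.94 mm² overlap (of its 225.75 mm²) is removed, clipping the outline — 2 connected regions; the cube at (9, 12.5) is not intersected at this z (z outside [10, 15]); Combining (union): only the result so far is present, so the union is just that shape — 2 connected regions. Overall, the cross-section has 2 separate islands. The nearest boundary edge runs (5.66, -5.66)→(-0.00, -8.00); distance from the point to it = 1.35 mm. (Shell/infill is judged within the island containing the point — the largest one.) The point is inside the cross-section and 1.35 mm from the nearest boundary — more than the 0.8 mm shell width (2 × 0.4), so it's in the infill interior.

infill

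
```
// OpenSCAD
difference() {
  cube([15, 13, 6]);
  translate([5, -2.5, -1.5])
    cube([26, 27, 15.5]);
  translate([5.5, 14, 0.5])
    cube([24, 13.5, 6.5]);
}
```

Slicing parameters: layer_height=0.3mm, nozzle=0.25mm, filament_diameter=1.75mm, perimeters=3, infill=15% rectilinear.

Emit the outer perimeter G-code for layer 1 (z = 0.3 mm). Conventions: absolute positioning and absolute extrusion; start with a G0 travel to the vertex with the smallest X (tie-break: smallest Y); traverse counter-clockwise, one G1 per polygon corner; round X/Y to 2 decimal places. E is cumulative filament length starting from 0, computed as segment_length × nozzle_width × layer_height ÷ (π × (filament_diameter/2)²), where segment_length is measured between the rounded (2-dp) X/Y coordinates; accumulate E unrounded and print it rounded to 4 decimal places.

G0 X0.00 Y0.00 Z0.30
G1 X5.00 Y0.00 E0.1559
G1 X5.00 Y13.00 E0.5613
G1 X0.00 Y13.00 E0.7172
G1 X0.00 Y0.00 E1.1225

At z = 0.3 mm: the cube (footprint 15×13) is included at this height; the cube at (5, -2.5) is present — its section is the full 26×27 rectangle; the cube at (5.5, 14) does not reach this height (z outside [0.5, 7]); Subtracting the remaining from the first: starting from the 15×13 cube, the 26×27 cube at (5, -2.5) partially overlaps it — only the 130.00 mm² overlap (of its 702.00 mm²) is removed, clipping the outline — 1 connected region. The outline is a single polygon with 4 vertices. Extrusion per mm of travel: 0.25 × 0.3 / (π × 0.875²) = 0.031181. Accumulating E over each segment gives final E = 1.1225.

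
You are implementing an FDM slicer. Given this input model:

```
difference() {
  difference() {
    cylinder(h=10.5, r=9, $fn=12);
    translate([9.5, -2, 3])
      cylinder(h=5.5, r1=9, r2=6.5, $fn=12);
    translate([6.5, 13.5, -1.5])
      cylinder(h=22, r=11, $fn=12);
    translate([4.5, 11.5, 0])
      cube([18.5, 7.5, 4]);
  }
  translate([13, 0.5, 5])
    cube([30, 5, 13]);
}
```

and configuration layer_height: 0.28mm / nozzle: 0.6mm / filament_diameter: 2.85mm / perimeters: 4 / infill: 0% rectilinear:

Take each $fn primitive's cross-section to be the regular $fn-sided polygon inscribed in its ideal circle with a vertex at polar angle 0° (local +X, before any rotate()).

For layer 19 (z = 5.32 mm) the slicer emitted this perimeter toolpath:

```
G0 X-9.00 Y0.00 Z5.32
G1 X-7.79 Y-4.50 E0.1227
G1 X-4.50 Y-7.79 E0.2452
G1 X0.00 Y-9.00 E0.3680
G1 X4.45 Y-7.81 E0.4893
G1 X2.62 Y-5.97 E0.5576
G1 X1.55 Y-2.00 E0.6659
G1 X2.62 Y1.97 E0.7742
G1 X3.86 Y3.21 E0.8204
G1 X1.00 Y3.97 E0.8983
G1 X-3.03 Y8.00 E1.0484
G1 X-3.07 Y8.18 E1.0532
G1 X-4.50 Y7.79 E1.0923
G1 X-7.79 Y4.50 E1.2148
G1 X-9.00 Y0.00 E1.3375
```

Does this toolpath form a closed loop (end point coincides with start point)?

Start point (G0): (-9.00, 0.00). End point (last G1): the path returns to the start — closed.

yes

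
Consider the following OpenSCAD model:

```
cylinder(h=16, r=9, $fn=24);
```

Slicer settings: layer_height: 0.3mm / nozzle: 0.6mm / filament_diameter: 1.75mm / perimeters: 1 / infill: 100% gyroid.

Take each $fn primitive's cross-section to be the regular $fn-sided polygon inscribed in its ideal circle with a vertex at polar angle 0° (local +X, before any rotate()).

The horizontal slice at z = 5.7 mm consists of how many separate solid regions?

1

At z = 5.7 mm: the cylinder: section is a regular 24-gon, circumradius r=9. The result has 1 disconnected region.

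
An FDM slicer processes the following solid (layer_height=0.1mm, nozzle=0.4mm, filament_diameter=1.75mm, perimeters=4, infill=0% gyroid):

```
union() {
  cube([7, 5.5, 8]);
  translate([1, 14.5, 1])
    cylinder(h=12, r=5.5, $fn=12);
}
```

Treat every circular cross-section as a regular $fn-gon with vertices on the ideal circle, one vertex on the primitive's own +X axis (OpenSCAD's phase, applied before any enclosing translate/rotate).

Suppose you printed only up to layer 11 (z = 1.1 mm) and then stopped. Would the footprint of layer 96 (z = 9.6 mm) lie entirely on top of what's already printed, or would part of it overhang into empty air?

entirely on top

Compare the two slices. At z = 1.1: the cube (footprint 7×5.5) is included at this height (area 38.50 mm²); the cylinder at (1, 14.5): section is a regular 12-gon, circumradius r=5.5 (area = (12/2)·5.500²·sin(360°/12) = 90.75 mm²); Merging all regions: the 2 present regions are separate (no shared area or edge), so areas and boundary lengths simply add and each stays a separate island — area = 129.25 mm². At z = 9.6: the cube does not reach this height (z outside [0, 8]); the cylinder at (1, 14.5): section is a regular 12-gon, circumradius r=5.5 (area = (12/2)·5.500²·sin(360°/12) = 90.75 mm²); Combining (union): only the r=5.5 cylinder at (1, 14.5) is present, so the union is just that shape — area = 90.75 mm². Checking containment: the cross-section at z = 9.6 is a subset of the cross-section at z = 1.1.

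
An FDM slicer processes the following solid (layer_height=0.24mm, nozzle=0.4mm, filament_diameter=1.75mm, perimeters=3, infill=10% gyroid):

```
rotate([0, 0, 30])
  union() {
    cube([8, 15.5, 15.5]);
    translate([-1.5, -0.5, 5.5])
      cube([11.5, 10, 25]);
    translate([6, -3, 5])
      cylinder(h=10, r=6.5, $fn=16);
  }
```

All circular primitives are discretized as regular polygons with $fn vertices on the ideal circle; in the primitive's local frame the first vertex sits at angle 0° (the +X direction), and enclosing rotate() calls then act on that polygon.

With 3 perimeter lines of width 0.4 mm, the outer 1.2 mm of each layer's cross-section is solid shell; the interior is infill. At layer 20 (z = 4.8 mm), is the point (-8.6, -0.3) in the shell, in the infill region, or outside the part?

At z = 4.8 mm: the 8×15.5 cube contributes its full rectangle; the cube at (-1.5, -0.5) is not intersected at this z (z outside [5.5, 30.5]); the cylinder at (6, -3) does not reach this height (z outside [5, 15]); Combining (union): only the 8×15.5 cube is present, so the union is just that shape — 1 connected region; (whole slice rotated 30° about Z — lengths, areas and connectivity unchanged). Overall, the cross-section is a single solid region. Undo the 30° rotation: the query point maps to (-7.598, 4.040) in the un-rotated model frame. The nearest boundary edge runs (0.00, 15.50)→(0.00, 0.00); distance from the point to it = 7.60 mm. The point is not inside any of the regions above, so it lies outside the cross-section (7.60 mm from the nearest boundary).

outside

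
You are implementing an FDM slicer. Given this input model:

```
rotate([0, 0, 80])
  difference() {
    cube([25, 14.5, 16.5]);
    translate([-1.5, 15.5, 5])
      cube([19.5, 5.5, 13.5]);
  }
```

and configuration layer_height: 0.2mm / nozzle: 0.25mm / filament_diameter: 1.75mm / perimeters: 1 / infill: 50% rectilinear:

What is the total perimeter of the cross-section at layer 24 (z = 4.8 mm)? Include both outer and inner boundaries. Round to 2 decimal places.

79.00 mm

At z = 4.8 mm: the cube (footprint 25×14.5) is included at this height (perimeter 79.00 mm); the cube at (-1.5, 15.5) is absent (z outside [5, 18.5]); Subtracting the remaining from the first: none of the subtracted shapes is present at this height, so the 25×14.5 cube is unchanged — boundary = 79.00 mm; (rotated 80° about Z; rotation is an isometry so areas/perimeters/island counts are preserved). Overall, the cross-section is a single solid region. Total boundary length (outer) = 79.00 mm.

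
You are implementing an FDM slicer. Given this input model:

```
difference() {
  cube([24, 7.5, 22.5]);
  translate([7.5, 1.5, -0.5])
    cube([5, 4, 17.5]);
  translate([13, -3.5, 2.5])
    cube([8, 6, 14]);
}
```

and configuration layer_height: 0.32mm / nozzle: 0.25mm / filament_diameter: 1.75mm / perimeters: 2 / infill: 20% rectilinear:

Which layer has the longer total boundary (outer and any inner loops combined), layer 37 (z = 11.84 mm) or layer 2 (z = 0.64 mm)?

layer 37 (z = 11.84 mm)

Layer 37 (z = 11.84): the cube is present — its section is the full 24×7.5 rectangle (perimeter 63.00 mm); the 5×4 cube at (7.5, 1.5) contributes its full rectangle (perimeter 18.00 mm); the 8×6 cube at (13, -3.5) contributes its full rectangle (perimeter 28.00 mm); Subtracting the remaining from the first: starting from the 24×7.5 cube, the 5×4 cube at (7.5, 1.5) lies wholly inside it (removes its full 20.00 mm² and its 18.00 mm outline becomes a hole wall); the 8×6 cube at (13, -3.5) partially overlaps it — only the 20.00 mm² overlap (of its 48.00 mm²) is removed, clipping the outline — boundary (outer + 1 inner loop) = 86.00 mm. So its perimeter = 86.00 mm. Layer 2 (z = 0.64): the cube (footprint 24×7.5) is included at this height (perimeter 63.00 mm); the cube at (7.5, 1.5) (footprint 5×4) is included at this height (perimeter 18.00 mm); the cube at (13, -3.5) does not reach this height (z outside [2.5, 16.5]); After the difference (first − rest): starting from the 24×7.5 cube, the 5×4 cube at (7.5, 1.5) lies wholly inside it (removes its full 20.00 mm² and its 18.00 mm outline becomes a hole wall) — boundary (outer + 1 inner loop) = 81.00 mm. So its perimeter = 81.00 mm. Layer 37 is larger (86.00 vs 81.00 mm).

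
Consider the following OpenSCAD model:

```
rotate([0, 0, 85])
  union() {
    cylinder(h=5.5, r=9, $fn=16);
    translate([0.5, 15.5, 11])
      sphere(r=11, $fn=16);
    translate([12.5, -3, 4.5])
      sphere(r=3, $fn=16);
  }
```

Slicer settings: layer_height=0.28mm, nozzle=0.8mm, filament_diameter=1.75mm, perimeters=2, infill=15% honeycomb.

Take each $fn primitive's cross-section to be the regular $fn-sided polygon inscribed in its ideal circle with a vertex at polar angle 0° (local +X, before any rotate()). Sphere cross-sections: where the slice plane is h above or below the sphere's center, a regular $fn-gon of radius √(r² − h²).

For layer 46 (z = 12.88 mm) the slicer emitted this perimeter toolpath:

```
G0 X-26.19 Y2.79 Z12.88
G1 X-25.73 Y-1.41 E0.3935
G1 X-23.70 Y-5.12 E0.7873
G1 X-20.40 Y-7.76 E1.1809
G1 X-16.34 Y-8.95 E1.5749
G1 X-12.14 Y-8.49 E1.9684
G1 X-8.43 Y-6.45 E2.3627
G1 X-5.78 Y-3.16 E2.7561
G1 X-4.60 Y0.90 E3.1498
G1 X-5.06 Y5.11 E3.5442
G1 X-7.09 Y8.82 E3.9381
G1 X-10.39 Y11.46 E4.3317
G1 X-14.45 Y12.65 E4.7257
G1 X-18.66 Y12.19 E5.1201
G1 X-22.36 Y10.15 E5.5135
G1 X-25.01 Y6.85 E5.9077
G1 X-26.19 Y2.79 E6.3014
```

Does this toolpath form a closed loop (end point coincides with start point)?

yes

Start point (G0): (-26.19, 2.79). End point (last G1): the path returns to the start — closed.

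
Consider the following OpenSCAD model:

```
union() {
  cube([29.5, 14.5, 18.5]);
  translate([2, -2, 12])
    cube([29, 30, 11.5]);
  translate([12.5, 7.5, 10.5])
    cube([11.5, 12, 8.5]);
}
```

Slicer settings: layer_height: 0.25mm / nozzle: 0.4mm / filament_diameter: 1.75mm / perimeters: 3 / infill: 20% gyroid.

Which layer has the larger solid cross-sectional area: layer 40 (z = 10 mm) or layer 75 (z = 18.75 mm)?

Layer 40 (z = 10): the cube (footprint 29.5×14.5) is included at this height (area 427.75 mm²); the cube at (2, -2) does not reach this height (z outside [12, 23.5]); the cube at (12.5, 7.5) is absent (z outside [10.5, 19]); Merging all regions: only the 29.5×14.5 cube is present, so the union is just that shape — area = 427.75 mm². So its area = 427.75 mm². Layer 75 (z = 18.75): the cube is absent (z outside [0, 18.5]); the cube at (2, -2) (footprint 29×30) is included at this height (area 870.00 mm²); the cube at (12.5, 7.5) (footprint 11.5×12) is included at this height (area 138.00 mm²); Taking the union: the 11.5×12 cube at (12.5, 7.5) lies entirely inside the 29×30 cube at (2, -2), so the union is just the 29×30 cube at (2, -2) — area = 870.00 mm². So its area = 870.00 mm². Layer 75 is larger (870.00 vs 427.75 mm²).

layer 75 (z = 18.75 mm)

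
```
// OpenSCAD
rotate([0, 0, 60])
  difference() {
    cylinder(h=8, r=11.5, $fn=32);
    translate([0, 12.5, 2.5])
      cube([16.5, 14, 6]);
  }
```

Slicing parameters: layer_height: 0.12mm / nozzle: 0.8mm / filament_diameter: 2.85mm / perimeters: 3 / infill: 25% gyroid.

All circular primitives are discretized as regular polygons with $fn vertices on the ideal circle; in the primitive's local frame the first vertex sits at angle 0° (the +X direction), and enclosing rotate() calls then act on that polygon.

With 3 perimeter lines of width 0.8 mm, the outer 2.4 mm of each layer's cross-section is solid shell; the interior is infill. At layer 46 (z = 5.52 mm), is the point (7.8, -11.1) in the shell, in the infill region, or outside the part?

At z = 5.52 mm: the r=11.5 cylinder contributes a regular 32-gon of circumradius 11.5; the cube at (0, 12.5) (footprint 16.5×14) is included at this height; After the difference (first − rest): starting from the r=11.5 cylinder, the 16.5×14 cube at (0, 12.5) misses the remaining region (no effect) — 1 connected region; (whole slice rotated 60° about Z — lengths, areas and connectivity unchanged). Overall, the cross-section is a single solid region. Undo the 60° rotation: the query point maps to (-5.713, -12.305) in the un-rotated model frame. The nearest boundary edge runs (-4.40, -10.62)→(-6.39, -9.56); distance from the point to it = 2.10 mm. The point is not inside any of the regions above, so it lies outside the cross-section (2.10 mm from the nearest boundary).

outside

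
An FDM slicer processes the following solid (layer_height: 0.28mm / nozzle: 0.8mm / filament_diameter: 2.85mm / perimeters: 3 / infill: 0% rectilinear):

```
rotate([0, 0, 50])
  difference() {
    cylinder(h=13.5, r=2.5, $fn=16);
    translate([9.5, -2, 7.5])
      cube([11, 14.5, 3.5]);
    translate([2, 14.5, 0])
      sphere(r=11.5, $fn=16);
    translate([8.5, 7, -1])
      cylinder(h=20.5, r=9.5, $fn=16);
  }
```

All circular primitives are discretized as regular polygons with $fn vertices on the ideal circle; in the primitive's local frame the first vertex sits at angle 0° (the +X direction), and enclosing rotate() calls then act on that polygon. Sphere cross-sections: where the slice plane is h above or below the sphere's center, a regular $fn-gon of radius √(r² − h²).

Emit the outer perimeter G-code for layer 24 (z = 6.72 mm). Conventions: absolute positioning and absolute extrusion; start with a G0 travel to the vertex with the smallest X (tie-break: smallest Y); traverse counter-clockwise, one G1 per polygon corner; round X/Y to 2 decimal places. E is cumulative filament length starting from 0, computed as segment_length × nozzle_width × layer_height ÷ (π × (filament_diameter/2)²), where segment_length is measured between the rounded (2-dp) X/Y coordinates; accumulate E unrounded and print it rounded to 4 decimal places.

G0 X-2.49 Y-0.22 Z6.72
G1 X-2.22 Y-1.15 E0.0340
G1 X-1.61 Y-1.92 E0.0685
G1 X-0.75 Y-2.38 E0.1027
G1 X0.22 Y-2.49 E0.1370
G1 X1.15 Y-2.22 E0.1710
G1 X1.92 Y-1.61 E0.2055
G1 X2.38 Y-0.75 E0.2398
G1 X2.49 Y0.22 E0.2740
G1 X2.22 Y1.15 E0.3080
G1 X1.72 Y1.78 E0.3363
G1 X0.93 Y1.55 E0.3652
G1 X-1.64 Y1.83 E0.4560
G1 X-1.92 Y1.61 E0.4685
G1 X-2.38 Y0.75 E0.5027
G1 X-2.49 Y-0.22 E0.5370

At z = 6.72 mm: the cylinder: section is a regular 16-gon, circumradius r=2.5; the cube at (9.5, -2) is not intersected at this z (z outside [7.5, 11]); the sphere at (2, 14.5): section is a regular 16-gon, circumradius = √(r²−h²) = √(11.5²−6.72²) = 9.332; the r=9.5 cylinder at (8.5, 7) contributes a regular 16-gon of circumradius 9.5; Subtracting the remaining from the first: starting from the r=2.5 cylinder, the r=11.5 sphere at (2, 14.5) misses the remaining region (no effect); the r=9.5 cylinder at (8.5, 7) partially overlaps it — only the 1.95 mm² overlap (of its 276.30 mm²) is removed, clipping the outline — 1 connected region; (rotated 50° about Z; rotation is an isometry so areas/perimeters/island counts are preserved). The outline is a single polygon with 15 vertices. Extrusion per mm of travel: 0.8 × 0.28 / (π × 1.425²) = 0.035113. Accumulating E over each segment gives final E = 0.5370.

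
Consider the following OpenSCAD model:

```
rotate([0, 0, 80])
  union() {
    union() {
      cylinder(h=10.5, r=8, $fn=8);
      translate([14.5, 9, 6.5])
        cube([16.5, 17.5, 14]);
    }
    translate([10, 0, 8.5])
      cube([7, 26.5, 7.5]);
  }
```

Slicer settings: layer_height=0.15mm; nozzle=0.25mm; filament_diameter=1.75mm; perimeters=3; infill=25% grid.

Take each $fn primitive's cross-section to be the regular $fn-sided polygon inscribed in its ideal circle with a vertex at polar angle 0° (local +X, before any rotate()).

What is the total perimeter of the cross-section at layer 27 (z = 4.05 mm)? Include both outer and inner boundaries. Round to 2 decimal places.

At z = 4.05 mm: the cylinder: section is a regular 8-gon, circumradius r=8 (perimeter = 2·8·8.000·sin(180°/8) = 48.98 mm); the cube at (14.5, 9) is absent (z outside [6.5, 20.5]); Taking the union: only the r=8 cylinder is present, so the union is just that shape — boundary = 48.98 mm; the cube at (10, 0) does not reach this height (z outside [8.5, 16]); Merging all regions: only the result so far is present, so the union is just that shape — boundary = 48.98 mm; (whole slice rotated 80° about Z — lengths, areas and connectivity unchanged). Overall, the cross-section is a single solid region. Total boundary length (outer) = 48.98 mm.

48.98 mm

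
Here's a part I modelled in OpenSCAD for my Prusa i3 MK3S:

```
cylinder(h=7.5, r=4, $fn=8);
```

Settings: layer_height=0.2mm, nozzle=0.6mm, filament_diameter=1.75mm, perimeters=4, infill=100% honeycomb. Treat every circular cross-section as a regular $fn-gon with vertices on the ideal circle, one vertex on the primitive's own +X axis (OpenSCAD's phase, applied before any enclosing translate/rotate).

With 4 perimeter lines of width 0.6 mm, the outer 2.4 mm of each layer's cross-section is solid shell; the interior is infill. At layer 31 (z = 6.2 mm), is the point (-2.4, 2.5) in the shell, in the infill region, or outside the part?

shell

At z = 6.2 mm: the r=4 cylinder gives a regular 8-gon of circumradius 4 (constant along its height). Overall, the cross-section is a single solid region. The nearest boundary edge runs (0.00, 4.00)→(-2.83, 2.83); distance from the point to it = 0.47 mm. The point is inside the cross-section, 0.47 mm from the nearest boundary — within the 2.4 mm shell band (4 × 0.6).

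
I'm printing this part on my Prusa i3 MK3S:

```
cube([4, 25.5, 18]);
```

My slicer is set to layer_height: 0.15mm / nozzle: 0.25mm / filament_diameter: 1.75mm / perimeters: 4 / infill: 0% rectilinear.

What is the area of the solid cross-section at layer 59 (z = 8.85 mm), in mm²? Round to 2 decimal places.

102.00 mm²

At z = 8.85 mm: the cube is present — its section is the full 4×25.5 rectangle (area 102.00 mm²). Overall, the cross-section is a single solid region. Net area = 102.00 mm².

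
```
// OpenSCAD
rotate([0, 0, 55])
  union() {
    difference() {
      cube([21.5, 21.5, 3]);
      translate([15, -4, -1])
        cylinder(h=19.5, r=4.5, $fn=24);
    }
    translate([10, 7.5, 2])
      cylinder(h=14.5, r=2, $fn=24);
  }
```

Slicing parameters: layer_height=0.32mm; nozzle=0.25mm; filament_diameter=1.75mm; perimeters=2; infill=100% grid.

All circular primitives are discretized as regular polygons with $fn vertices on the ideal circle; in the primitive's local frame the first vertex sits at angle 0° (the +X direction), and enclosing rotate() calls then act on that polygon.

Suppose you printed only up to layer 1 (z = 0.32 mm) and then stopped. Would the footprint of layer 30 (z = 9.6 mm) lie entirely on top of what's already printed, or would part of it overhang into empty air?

entirely on top

Compare the two slices. At z = 0.32: the cube is present — its section is the full 21.5×21.5 rectangle (area 462.25 mm²); the r=4.5 cylinder at (15, -4) contributes a regular 24-gon of circumradius 4.5 (area = (24/2)·4.500²·sin(360°/24) = 62.89 mm²); Taking the first minus the rest: starting from the 21.5×21.5 cube (462.25 mm²), the r=4.5 cylinder at (15, -4) partially overlaps it — only the 1.28 mm² overlap (of its 62.89 mm²) is removed, clipping the outline — area = 460.97 mm²; the cylinder at (10, 7.5) is not intersected at this z (z outside [2, 16.5]); Merging all regions: only the result so far is present, so the union is just that shape — area = 460.97 mm²; (rotated 55° about Z; rotation is an isometry so areas/perimeters/island counts are preserved). At z = 9.6: the cube is not intersected at this z (z outside [0, 3]); the r=4.5 cylinder at (15, -4) gives a regular 24-gon of circumradius 4.5 (constant along its height) (area = (24/2)·4.500²·sin(360°/24) = 62.89 mm²); After the difference (first − rest): the first operand is absent here, so nothing remains; the r=2 cylinder at (10, 7.5) gives a regular 24-gon of circumradius 2 (constant along its height) (area = (24/2)·2.000²·sin(360°/24) = 12.42 mm²); Combining (union): only the r=2 cylinder at (10, 7.5) is present, so the union is just that shape — area = 12.42 mm²; (whole slice rotated 55° about Z — lengths, areas and connectivity unchanged). Checking containment: the cross-section at z = 9.6 is a subset of the cross-section at z = 0.32.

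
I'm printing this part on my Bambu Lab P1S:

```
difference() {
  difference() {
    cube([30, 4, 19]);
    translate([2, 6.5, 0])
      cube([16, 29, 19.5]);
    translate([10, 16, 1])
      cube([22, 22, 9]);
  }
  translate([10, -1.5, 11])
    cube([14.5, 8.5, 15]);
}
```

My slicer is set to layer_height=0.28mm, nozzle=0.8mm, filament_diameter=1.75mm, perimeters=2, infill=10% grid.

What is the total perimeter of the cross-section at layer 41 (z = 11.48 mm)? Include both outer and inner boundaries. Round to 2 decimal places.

At z = 11.48 mm: the cube (footprint 30×4) is included at this height (perimeter 68.00 mm); the 16×29 cube at (2, 6.5) contributes its full rectangle (perimeter 90.00 mm); the cube at (10, 16) is absent (z outside [1, 10]); Taking the first minus the rest: starting from the 30×4 cube, the 16×29 cube at (2, 6.5) misses the remaining region (no effect) — boundary = 68.00 mm; the cube at (10, -1.5) (footprint 14.5×8.5) is included at this height (perimeter 46.00 mm); After the difference (first − rest): starting from that combined region, the 14.5×8.5 cube at (10, -1.5) partially overlaps it — only the 58.00 mm² overlap (of its 123.25 mm²) is removed, clipping the outline — boundary = 47.00 mm. Overall, the cross-section has 2 separate islands. Total boundary length (outer) = 47.00 mm.

47.00 mm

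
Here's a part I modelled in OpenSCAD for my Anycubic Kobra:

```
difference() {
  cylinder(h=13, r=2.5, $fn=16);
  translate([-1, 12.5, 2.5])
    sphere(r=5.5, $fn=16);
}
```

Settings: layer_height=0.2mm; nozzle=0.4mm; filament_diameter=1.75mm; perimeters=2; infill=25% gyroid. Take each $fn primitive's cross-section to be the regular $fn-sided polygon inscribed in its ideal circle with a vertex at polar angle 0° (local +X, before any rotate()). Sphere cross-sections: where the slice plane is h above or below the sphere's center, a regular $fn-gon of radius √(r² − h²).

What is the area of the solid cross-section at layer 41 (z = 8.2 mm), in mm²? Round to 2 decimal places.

19.13 mm²

At z = 8.2 mm: the cylinder: section is a regular 16-gon, circumradius r=2.5 (area = (16/2)·2.500²·sin(360°/16) = 19.13 mm²); the sphere at (-1, 12.5) is not intersected at this z (|z−center|=5.700 > r=5.5); After the difference (first − rest): none of the subtracted shapes is present at this height, so the r=2.5 cylinder is unchanged — area = 19.13 mm². Overall, the cross-section is a single solid region. Net area = 19.13 mm².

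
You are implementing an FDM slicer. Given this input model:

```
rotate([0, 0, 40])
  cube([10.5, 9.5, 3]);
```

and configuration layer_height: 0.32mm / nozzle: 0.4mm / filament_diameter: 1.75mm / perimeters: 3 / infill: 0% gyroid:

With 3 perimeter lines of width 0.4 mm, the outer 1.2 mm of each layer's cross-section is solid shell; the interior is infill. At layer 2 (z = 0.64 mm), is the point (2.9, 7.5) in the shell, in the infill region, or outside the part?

At z = 0.64 mm: the 10.5×9.5 cube contributes its full rectangle; (whole slice rotated 40° about Z — lengths, areas and connectivity unchanged). Overall, the cross-section is a single solid region. Undo the 40° rotation: the query point maps to (7.042, 3.881) in the un-rotated model frame. The nearest boundary edge runs (10.50, 0.00)→(10.50, 9.50); distance from the point to it = 3.46 mm. The point is inside the cross-section and 3.46 mm from the nearest boundary — more than the 1.2 mm shell width (3 × 0.4), so it's in the infill interior.

infill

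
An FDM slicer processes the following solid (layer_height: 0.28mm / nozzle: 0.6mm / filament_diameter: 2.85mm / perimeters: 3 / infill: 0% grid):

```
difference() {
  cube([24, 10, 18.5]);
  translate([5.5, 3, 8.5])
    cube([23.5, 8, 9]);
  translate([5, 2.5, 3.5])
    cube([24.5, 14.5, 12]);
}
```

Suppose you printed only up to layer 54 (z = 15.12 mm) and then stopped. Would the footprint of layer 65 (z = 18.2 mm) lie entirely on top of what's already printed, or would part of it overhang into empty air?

part overhangs

Compare the two slices. At z = 15.12: the cube (footprint 24×10) is included at this height (area 240.00 mm²); the cube at (5.5, 3) (footprint 23.5×8) is included at this height (area 188.00 mm²); the cube at (5, 2.5) is present — its section is the full 24.5×14.5 rectangle (area 355.25 mm²); Taking the first minus the rest: starting from the 24×10 cube (240.00 mm²), the 23.5×8 cube at (5.5, 3) partially overlaps it — only the 129.50 mm² overlap (of its 188.00 mm²) is removed, clipping the outline; the 24.5×14.5 cube at (5, 2.5) partially overlaps it — only the 13.00 mm² overlap (of its 355.25 mm²) is removed, clipping the outline — area = 97.50 mm². At z = 18.2: the cube is present — its section is the full 24×10 rectangle (area 240.00 mm²); the cube at (5.5, 3) does not reach this height (z outside [8.5, 17.5]); the cube at (5, 2.5) is absent (z outside [3.5, 15.5]); Taking the first minus the rest: none of the subtracted shapes is present at this height, so the 24×10 cube is unchanged — area = 240.00 mm². Checking containment: at z = 18.2 the cross-section extends beyond the z = 15.12 cross-section by about 142.50 mm².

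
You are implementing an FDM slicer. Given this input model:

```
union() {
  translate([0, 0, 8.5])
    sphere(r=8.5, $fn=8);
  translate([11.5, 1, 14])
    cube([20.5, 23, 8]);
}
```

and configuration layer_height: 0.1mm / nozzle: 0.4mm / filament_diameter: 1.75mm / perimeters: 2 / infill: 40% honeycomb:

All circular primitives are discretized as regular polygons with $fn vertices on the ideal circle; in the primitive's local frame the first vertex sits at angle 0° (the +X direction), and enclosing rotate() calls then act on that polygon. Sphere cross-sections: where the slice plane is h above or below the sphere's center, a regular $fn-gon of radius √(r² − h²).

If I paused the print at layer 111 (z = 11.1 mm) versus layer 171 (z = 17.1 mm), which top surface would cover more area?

layer 171 (z = 17.1 mm)

Layer 111 (z = 11.1): the r=8.5 sphere contributes a regular 8-gon of circumradius √(8.5²−2.6²) = 8.093 (area = (8/2)·8.093²·sin(360°/8) = 185.23 mm²); the cube at (11.5, 1) does not reach this height (z outside [14, 22]); Taking the union: only the r=8.5 sphere is present, so the union is just that shape — area = 185.23 mm². So its area = 185.23 mm². Layer 171 (z = 17.1): the sphere is absent (|z−center|=8.600 > r=8.5); the cube at (11.5, 1) (footprint 20.5×23) is included at this height (area 471.50 mm²); Taking the union: only the 20.5×23 cube at (11.5, 1) is present, so the union is just that shape — area = 471.50 mm². So its area = 471.50 mm². Layer 171 is larger (471.50 vs 185.23 mm²).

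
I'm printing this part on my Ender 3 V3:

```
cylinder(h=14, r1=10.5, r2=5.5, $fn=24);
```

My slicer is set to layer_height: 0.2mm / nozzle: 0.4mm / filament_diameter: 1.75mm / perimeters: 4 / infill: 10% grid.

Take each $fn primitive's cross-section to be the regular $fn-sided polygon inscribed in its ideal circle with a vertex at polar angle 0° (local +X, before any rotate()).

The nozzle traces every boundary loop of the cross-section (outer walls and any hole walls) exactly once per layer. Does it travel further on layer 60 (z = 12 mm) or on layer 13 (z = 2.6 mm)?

Layer 60 (z = 12): the cone (r1=10.5→r2=5.5) has section circumradius 6.214 here — a regular 24-gon (perimeter = 2·24·6.214·sin(180°/24) = 38.93 mm). So its perimeter = 38.93 mm. Layer 13 (z = 2.6): the cone (r1=10.5→r2=5.5) has section circumradius 9.571 here — a regular 24-gon (perimeter = 2·24·9.571·sin(180°/24) = 59.97 mm). So its perimeter = 59.97 mm. Layer 13 is larger (59.97 vs 38.93 mm).

layer 13 (z = 2.6 mm)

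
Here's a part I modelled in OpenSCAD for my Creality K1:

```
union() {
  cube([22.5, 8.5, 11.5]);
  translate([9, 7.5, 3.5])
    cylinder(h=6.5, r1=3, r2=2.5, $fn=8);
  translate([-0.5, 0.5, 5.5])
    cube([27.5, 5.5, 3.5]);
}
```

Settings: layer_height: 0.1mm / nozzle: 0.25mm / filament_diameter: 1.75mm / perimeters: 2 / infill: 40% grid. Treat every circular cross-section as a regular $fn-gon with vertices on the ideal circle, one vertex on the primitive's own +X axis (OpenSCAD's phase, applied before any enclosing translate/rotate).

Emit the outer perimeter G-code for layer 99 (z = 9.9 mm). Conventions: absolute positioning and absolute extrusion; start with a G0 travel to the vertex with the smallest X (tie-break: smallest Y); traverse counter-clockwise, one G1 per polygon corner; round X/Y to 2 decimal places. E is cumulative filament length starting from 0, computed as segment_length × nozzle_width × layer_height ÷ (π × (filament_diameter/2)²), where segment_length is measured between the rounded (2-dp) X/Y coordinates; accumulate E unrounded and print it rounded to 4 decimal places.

At z = 9.9 mm: the 22.5×8.5 cube contributes its full rectangle; the cone at (9, 7.5) contributes a regular 8-gon of circumradius 2.508 (interpolated between r1=3 and r2=2.5 at t=0.985); the cube at (-0.5, 0.5) does not reach this height (z outside [5.5, 9]); Merging all regions: the regions partially overlap (shared area 13.49 mm²), so overlapping operands fuse into one piece — 1 connected region. The outline is a single polygon with 9 vertices. Extrusion per mm of travel: 0.25 × 0.1 / (π × 0.875²) = 0.010394. Accumulating E over each segment gives final E = 0.6582.

G0 X0.00 Y0.00 Z9.90
G1 X22.50 Y0.00 E0.2339
G1 X22.50 Y8.50 E0.3222
G1 X11.09 Y8.50 E0.4408
G1 X10.77 Y9.27 E0.4495
G1 X9.00 Y10.01 E0.4694
G1 X7.23 Y9.27 E0.4893
G1 X6.91 Y8.50 E0.4980
G1 X0.00 Y8.50 E0.5698
G1 X0.00 Y0.00 E0.6582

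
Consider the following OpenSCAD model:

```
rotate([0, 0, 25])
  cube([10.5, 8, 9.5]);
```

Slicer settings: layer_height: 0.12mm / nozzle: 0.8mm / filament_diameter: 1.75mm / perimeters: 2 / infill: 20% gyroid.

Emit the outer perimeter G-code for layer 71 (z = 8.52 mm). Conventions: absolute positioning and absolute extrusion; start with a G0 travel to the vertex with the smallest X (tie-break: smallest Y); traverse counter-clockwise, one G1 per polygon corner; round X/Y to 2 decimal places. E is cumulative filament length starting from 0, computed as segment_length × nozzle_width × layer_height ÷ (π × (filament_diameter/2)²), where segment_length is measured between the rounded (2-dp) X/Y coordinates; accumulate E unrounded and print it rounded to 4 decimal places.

G0 X-3.38 Y7.25 Z8.52
G1 X0.00 Y0.00 E0.3193
G1 X9.52 Y4.44 E0.7385
G1 X6.14 Y11.69 E1.0578
G1 X-3.38 Y7.25 E1.4770

At z = 8.52 mm: the 10.5×8 cube contributes its full rectangle; (whole slice rotated 25° about Z — lengths, areas and connectivity unchanged). The outline is a single polygon with 4 vertices. Extrusion per mm of travel: 0.8 × 0.12 / (π × 0.875²) = 0.039912. Accumulating E over each segment gives final E = 1.4770.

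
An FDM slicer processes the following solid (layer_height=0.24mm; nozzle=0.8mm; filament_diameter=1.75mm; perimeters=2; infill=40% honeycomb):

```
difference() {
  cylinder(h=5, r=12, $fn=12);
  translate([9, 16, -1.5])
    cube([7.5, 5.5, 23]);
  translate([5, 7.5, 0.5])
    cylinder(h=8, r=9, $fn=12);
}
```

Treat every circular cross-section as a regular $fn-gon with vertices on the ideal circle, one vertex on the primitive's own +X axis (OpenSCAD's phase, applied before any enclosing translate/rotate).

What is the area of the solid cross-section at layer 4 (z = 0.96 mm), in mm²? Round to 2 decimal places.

At z = 0.96 mm: the cylinder: section is a regular 12-gon, circumradius r=12 (area = (12/2)·12.000²·sin(360°/12) = 432.00 mm²); the cube at (9, 16) is present — its section is the full 7.5×5.5 rectangle (area 41.25 mm²); the r=9 cylinder at (5, 7.5) gives a regular 12-gon of circumradius 9 (constant along its height) (area = (12/2)·9.000²·sin(360°/12) = 243.00 mm²); Subtracting the remaining from the first: starting from the r=12 cylinder (432.00 mm²), the 7.5×5.5 cube at (9, 16) misses the remaining region (no effect); the r=9 cylinder at (5, 7.5) partially overlaps it — only the 147.57 mm² overlap (of its 243.00 mm²) is removed, clipping the outline — area = 284.43 mm². Overall, the cross-section is a single solid region. Net area = 284.43 mm².

284.43 mm²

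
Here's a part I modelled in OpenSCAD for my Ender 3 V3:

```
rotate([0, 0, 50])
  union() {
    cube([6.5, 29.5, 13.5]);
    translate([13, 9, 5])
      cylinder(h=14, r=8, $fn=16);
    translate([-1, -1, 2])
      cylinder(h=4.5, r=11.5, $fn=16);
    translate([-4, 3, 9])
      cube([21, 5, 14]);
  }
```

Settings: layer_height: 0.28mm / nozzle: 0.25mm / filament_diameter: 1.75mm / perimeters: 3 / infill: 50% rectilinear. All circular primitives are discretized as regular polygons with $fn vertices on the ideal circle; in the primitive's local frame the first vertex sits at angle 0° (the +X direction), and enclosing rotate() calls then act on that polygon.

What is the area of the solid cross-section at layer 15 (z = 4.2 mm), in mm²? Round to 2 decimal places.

536.13 mm²

At z = 4.2 mm: the cube (footprint 6.5×29.5) is included at this height (area 191.75 mm²); the cylinder at (13, 9) is not intersected at this z (z outside [5, 19]); the r=11.5 cylinder at (-1, -1) contributes a regular 16-gon of circumradius 11.5 (area = (16/2)·11.500²·sin(360°/16) = 404.88 mm²); the cube at (-4, 3) is not intersected at this z (z outside [9, 23]); Taking the union: the regions partially overlap — summed areas 596.63 mm² minus the doubly-counted overlap 60.50 mm² gives 536.13 mm² — area = 536.13 mm²; (rotated 50° about Z; rotation is an isometry so areas/perimeters/island counts are preserved). Overall, the cross-section is a single solid region. Net area = 536.13 mm².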